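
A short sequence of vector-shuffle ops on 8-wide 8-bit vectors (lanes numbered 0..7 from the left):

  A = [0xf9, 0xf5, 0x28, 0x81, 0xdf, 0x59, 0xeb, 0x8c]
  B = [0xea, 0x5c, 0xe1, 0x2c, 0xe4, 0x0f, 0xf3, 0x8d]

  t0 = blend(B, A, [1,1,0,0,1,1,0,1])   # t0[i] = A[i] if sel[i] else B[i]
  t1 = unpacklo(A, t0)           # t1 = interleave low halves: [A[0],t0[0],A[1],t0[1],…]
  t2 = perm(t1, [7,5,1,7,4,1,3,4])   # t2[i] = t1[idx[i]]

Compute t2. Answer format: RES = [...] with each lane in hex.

  t0: f9 f5 e1 2c df 59 f3 8c
  t1: f9 f9 f5 f5 28 e1 81 2c
  t2: 2c e1 f9 2c 28 f9 f5 28

RES = [0x2c, 0xe1, 0xf9, 0x2c, 0x28, 0xf9, 0xf5, 0x28]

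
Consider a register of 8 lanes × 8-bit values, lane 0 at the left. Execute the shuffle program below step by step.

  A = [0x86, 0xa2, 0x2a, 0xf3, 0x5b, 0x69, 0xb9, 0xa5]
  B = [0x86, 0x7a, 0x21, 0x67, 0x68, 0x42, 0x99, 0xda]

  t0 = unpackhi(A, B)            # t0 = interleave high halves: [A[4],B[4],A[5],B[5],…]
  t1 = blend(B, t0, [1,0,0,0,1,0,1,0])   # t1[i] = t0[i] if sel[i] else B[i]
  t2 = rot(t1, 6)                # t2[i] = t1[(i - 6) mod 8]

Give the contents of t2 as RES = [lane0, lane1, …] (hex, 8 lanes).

RES = [ 0x21  0x67  0xb9  0x42  0xa5  0xda  0x5b  0x7a ]

  t0: 5b 68 69 42 b9 99 a5 da
  t1: 5b 7a 21 67 b9 42 a5 da
  t2: 21 67 b9 42 a5 da 5b 7a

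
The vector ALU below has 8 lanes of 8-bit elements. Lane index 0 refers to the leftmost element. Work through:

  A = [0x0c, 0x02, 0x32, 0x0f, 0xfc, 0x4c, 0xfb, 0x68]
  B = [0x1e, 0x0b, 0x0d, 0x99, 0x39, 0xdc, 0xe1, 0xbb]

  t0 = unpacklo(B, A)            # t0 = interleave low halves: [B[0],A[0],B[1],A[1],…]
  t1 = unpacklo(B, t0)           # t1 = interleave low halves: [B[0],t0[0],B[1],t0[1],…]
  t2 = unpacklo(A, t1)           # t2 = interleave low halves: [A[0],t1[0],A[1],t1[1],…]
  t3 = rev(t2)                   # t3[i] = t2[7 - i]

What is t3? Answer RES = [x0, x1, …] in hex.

→ t0 |1e|0c|0b|02|0d|32|99|0f|
→ t1 |1e|1e|0b|0c|0d|0b|99|02|
→ t2 |0c|1e|02|1e|32|0b|0f|0c|
→ t3 |0c|0f|0b|32|1e|02|1e|0c|

RES = [0x0c, 0x0f, 0x0b, 0x32, 0x1e, 0x02, 0x1e, 0x0c]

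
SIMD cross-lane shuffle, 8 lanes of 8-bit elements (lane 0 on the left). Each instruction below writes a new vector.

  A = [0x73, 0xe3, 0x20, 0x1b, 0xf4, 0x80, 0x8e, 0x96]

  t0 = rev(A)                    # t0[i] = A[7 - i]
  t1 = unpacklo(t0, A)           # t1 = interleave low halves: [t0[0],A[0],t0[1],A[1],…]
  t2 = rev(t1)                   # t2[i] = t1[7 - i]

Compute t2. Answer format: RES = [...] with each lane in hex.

→ t0 |96|8e|80|f4|1b|20|e3|73|
→ t1 |96|73|8e|e3|80|20|f4|1b|
→ t2 |1b|f4|20|80|e3|8e|73|96|

RES = [ 0x1b  0xf4  0x20  0x80  0xe3  0x8e  0x73  0x96 ]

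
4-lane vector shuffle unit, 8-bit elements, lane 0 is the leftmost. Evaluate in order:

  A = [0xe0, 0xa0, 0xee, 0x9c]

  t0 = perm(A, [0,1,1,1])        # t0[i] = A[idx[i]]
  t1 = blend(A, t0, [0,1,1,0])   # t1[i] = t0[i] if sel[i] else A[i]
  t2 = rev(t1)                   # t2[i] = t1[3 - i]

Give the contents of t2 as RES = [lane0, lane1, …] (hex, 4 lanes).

RES = [ 0x9c  0xa0  0xa0  0xe0 ]

t0 = [0xe0, 0xa0, 0xa0, 0xa0]
t1 = [0xe0, 0xa0, 0xa0, 0x9c]
t2 = [0x9c, 0xa0, 0xa0, 0xe0]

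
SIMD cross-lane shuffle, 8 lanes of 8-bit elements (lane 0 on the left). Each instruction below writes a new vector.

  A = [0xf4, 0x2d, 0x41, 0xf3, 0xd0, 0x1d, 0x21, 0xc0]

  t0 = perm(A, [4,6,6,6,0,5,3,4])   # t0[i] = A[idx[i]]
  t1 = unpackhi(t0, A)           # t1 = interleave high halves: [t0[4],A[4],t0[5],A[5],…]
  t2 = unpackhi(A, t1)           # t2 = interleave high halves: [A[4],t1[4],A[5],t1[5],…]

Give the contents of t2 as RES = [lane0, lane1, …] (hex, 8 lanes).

  t0: d0 21 21 21 f4 1d f3 d0
  t1: f4 d0 1d 1d f3 21 d0 c0
  t2: d0 f3 1d 21 21 d0 c0 c0

RES = [ 0xd0  0xf3  0x1d  0x21  0x21  0xd0  0xc0  0xc0 ]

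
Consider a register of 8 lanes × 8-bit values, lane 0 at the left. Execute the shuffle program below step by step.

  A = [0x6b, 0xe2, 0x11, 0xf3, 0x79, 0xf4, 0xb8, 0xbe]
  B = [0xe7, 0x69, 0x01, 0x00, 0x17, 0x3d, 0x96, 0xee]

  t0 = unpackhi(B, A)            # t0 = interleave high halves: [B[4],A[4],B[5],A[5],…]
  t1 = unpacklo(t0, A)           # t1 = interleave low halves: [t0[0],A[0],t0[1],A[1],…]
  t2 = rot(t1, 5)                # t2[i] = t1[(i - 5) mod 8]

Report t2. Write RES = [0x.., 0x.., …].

RES = [ 0xe2  0x3d  0x11  0xf4  0xf3  0x17  0x6b  0x79 ]

  t0: 17 79 3d f4 96 b8 ee be
  t1: 17 6b 79 e2 3d 11 f4 f3
  t2: e2 3d 11 f4 f3 17 6b 79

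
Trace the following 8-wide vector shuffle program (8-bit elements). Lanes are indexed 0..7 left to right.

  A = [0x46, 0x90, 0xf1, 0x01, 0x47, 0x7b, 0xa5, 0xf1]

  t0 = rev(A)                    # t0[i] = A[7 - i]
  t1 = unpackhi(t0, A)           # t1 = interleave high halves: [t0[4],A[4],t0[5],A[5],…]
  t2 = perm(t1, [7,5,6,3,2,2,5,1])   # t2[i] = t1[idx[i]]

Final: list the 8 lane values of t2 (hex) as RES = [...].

RES = [0xf1, 0xa5, 0x46, 0x7b, 0xf1, 0xf1, 0xa5, 0x47]

→ t0 |f1|a5|7b|47|01|f1|90|46|
→ t1 |01|47|f1|7b|90|a5|46|f1|
→ t2 |f1|a5|46|7b|f1|f1|a5|47|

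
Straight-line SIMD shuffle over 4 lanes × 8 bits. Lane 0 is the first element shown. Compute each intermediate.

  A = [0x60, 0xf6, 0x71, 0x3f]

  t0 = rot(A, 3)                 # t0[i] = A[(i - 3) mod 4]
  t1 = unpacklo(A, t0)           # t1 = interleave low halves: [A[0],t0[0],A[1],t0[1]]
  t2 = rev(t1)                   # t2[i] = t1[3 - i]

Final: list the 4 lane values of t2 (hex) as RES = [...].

RES = [ 0x71  0xf6  0xf6  0x60 ]

→ t0 |f6|71|3f|60|
→ t1 |60|f6|f6|71|
→ t2 |71|f6|f6|60|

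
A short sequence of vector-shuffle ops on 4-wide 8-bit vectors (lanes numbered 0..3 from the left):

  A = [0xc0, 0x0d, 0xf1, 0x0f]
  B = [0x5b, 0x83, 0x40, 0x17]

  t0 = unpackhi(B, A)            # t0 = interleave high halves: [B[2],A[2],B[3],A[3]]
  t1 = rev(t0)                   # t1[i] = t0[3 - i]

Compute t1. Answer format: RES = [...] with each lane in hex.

→ t0 |40|f1|17|0f|
→ t1 |0f|17|f1|40|

RES = [ 0x0f  0x17  0xf1  0x40 ]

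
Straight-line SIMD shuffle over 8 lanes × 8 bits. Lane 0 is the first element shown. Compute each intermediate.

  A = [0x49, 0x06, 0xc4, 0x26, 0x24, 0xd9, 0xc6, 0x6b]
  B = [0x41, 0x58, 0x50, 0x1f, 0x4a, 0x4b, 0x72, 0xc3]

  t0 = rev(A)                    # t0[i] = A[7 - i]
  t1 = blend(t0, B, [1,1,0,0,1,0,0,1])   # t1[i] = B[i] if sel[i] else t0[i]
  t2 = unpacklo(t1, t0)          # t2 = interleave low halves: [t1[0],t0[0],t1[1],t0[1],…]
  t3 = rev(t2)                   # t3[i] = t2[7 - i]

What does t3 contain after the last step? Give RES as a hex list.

RES = [0x24, 0x24, 0xd9, 0xd9, 0xc6, 0x58, 0x6b, 0x41]

→ t0 |6b|c6|d9|24|26|c4|06|49|
→ t1 |41|58|d9|24|4a|c4|06|c3|
→ t2 |41|6b|58|c6|d9|d9|24|24|
→ t3 |24|24|d9|d9|c6|58|6b|41|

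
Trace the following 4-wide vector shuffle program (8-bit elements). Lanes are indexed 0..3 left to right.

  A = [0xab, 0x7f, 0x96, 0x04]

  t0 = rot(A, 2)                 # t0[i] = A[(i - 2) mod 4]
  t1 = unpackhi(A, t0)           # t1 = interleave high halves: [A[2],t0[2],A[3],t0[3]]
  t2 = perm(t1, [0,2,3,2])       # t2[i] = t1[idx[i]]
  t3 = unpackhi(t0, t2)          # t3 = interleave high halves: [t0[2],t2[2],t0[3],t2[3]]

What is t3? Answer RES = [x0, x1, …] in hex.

RES = [0xab, 0x7f, 0x7f, 0x04]

  t0: 96 04 ab 7f
  t1: 96 ab 04 7f
  t2: 96 04 7f 04
  t3: ab 7f 7f 04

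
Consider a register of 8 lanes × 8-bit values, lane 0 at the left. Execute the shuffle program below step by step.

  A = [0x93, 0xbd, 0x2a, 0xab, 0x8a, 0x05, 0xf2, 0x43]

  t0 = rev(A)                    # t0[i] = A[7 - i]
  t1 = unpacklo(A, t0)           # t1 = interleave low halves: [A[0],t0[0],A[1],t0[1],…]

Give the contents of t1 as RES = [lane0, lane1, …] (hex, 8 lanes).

RES = [ 0x93  0x43  0xbd  0xf2  0x2a  0x05  0xab  0x8a ]

  t0: 43 f2 05 8a ab 2a bd 93
  t1: 93 43 bd f2 2a 05 ab 8a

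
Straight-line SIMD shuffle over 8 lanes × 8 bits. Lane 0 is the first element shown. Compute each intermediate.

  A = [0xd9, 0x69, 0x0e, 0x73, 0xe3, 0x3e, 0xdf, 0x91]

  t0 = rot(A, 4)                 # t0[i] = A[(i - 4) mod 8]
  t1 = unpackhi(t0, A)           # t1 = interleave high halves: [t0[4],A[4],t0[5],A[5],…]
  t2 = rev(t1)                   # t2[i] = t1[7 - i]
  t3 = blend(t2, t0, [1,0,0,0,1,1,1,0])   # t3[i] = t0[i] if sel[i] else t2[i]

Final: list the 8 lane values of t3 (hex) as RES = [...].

  t0: e3 3e df 91 d9 69 0e 73
  t1: d9 e3 69 3e 0e df 73 91
  t2: 91 73 df 0e 3e 69 e3 d9
  t3: e3 73 df 0e d9 69 0e d9

RES = [0xe3, 0x73, 0xdf, 0x0e, 0xd9, 0x69, 0x0e, 0xd9]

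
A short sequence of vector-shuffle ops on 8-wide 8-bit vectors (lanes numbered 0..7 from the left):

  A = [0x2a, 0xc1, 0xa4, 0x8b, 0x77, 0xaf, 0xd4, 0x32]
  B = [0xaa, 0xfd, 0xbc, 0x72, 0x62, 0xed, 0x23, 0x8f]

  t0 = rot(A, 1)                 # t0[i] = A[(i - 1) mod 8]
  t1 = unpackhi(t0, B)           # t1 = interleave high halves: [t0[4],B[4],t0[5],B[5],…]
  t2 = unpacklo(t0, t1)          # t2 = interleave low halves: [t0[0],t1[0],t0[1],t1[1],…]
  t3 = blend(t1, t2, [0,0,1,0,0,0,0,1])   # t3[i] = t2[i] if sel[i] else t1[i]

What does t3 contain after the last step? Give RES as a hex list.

t0 = [0x32, 0x2a, 0xc1, 0xa4, 0x8b, 0x77, 0xaf, 0xd4]
t1 = [0x8b, 0x62, 0x77, 0xed, 0xaf, 0x23, 0xd4, 0x8f]
t2 = [0x32, 0x8b, 0x2a, 0x62, 0xc1, 0x77, 0xa4, 0xed]
t3 = [0x8b, 0x62, 0x2a, 0xed, 0xaf, 0x23, 0xd4, 0xed]

RES = [ 0x8b  0x62  0x2a  0xed  0xaf  0x23  0xd4  0xed ]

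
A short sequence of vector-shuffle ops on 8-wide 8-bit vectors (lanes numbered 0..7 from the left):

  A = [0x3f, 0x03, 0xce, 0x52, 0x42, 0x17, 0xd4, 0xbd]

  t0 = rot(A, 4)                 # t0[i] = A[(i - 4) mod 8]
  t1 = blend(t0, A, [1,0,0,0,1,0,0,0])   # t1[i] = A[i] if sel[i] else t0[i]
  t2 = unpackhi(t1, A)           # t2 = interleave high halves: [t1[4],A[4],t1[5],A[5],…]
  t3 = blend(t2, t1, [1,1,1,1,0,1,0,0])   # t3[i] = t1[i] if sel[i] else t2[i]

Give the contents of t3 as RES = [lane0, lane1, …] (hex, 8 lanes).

t0 = [0x42, 0x17, 0xd4, 0xbd, 0x3f, 0x03, 0xce, 0x52]
t1 = [0x3f, 0x17, 0xd4, 0xbd, 0x42, 0x03, 0xce, 0x52]
t2 = [0x42, 0x42, 0x03, 0x17, 0xce, 0xd4, 0x52, 0xbd]
t3 = [0x3f, 0x17, 0xd4, 0xbd, 0xce, 0x03, 0x52, 0xbd]

RES = [0x3f, 0x17, 0xd4, 0xbd, 0xce, 0x03, 0x52, 0xbd]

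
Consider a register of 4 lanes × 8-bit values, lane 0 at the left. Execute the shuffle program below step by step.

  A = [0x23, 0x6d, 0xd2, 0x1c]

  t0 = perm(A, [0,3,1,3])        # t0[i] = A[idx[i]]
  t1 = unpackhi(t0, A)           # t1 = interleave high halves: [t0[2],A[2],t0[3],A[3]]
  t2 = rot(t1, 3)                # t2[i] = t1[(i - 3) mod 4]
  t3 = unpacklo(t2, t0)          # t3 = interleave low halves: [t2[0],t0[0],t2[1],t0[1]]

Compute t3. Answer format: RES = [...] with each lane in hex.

RES = [0xd2, 0x23, 0x1c, 0x1c]

  t0: 23 1c 6d 1c
  t1: 6d d2 1c 1c
  t2: d2 1c 1c 6d
  t3: d2 23 1c 1c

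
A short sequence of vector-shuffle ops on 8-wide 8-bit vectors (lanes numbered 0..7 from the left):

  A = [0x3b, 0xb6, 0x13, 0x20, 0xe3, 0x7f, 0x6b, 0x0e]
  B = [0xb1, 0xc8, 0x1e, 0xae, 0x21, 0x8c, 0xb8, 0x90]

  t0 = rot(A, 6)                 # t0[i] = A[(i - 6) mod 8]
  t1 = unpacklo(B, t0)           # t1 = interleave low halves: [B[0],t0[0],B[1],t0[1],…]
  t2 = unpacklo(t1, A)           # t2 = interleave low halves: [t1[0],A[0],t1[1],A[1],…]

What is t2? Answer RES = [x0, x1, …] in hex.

RES = [0xb1, 0x3b, 0x13, 0xb6, 0xc8, 0x13, 0x20, 0x20]

→ t0 |13|20|e3|7f|6b|0e|3b|b6|
→ t1 |b1|13|c8|20|1e|e3|ae|7f|
→ t2 |b1|3b|13|b6|c8|13|20|20|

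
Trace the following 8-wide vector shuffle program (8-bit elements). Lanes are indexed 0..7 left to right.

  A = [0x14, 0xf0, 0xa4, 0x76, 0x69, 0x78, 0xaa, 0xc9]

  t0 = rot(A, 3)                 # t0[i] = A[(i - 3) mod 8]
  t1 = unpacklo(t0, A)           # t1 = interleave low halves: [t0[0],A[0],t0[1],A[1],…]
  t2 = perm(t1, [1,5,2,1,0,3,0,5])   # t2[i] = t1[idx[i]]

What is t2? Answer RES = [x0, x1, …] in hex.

t0 = [0x78, 0xaa, 0xc9, 0x14, 0xf0, 0xa4, 0x76, 0x69]
t1 = [0x78, 0x14, 0xaa, 0xf0, 0xc9, 0xa4, 0x14, 0x76]
t2 = [0x14, 0xa4, 0xaa, 0x14, 0x78, 0xf0, 0x78, 0xa4]

RES = [ 0x14  0xa4  0xaa  0x14  0x78  0xf0  0x78  0xa4 ]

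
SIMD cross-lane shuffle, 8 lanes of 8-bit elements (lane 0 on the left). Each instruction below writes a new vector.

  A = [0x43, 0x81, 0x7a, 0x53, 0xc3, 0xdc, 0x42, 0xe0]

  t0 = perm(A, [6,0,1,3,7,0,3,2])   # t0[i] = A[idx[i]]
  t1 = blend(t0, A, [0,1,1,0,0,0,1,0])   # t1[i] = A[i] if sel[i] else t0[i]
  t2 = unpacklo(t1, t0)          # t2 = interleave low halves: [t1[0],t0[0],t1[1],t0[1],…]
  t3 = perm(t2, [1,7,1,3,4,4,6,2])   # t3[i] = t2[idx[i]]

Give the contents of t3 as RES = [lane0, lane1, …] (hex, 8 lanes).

RES = [0x42, 0x53, 0x42, 0x43, 0x7a, 0x7a, 0x53, 0x81]

t0 = [0x42, 0x43, 0x81, 0x53, 0xe0, 0x43, 0x53, 0x7a]
t1 = [0x42, 0x81, 0x7a, 0x53, 0xe0, 0x43, 0x42, 0x7a]
t2 = [0x42, 0x42, 0x81, 0x43, 0x7a, 0x81, 0x53, 0x53]
t3 = [0x42, 0x53, 0x42, 0x43, 0x7a, 0x7a, 0x53, 0x81]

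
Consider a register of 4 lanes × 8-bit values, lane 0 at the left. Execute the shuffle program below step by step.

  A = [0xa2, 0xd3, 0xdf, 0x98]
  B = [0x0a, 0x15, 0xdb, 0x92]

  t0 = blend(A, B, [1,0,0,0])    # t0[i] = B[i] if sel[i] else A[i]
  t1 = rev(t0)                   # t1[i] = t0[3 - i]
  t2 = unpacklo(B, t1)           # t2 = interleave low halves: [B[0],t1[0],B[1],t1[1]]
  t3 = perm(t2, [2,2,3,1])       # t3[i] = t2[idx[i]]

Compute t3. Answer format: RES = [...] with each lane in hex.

RES = [ 0x15  0x15  0xdf  0x98 ]

  t0: 0a d3 df 98
  t1: 98 df d3 0a
  t2: 0a 98 15 df
  t3: 15 15 df 98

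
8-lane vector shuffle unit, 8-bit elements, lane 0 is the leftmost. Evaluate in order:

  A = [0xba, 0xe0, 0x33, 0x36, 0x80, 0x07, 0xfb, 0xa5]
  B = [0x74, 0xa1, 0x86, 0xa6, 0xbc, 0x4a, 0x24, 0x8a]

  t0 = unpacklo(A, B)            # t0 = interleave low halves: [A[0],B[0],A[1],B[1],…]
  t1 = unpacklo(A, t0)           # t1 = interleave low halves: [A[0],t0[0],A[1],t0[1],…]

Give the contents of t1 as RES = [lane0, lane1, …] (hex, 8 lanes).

RES = [ 0xba  0xba  0xe0  0x74  0x33  0xe0  0x36  0xa1 ]

  t0: ba 74 e0 a1 33 86 36 a6
  t1: ba ba e0 74 33 e0 36 a1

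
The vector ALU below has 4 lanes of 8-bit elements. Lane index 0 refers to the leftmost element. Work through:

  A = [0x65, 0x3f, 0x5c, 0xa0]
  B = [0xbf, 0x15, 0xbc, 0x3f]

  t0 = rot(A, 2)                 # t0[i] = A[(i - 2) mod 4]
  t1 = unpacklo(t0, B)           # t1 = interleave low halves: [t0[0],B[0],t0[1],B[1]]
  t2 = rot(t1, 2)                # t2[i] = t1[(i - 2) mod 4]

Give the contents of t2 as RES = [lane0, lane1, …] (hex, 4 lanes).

RES = [ 0xa0  0x15  0x5c  0xbf ]

→ t0 |5c|a0|65|3f|
→ t1 |5c|bf|a0|15|
→ t2 |a0|15|5c|bf|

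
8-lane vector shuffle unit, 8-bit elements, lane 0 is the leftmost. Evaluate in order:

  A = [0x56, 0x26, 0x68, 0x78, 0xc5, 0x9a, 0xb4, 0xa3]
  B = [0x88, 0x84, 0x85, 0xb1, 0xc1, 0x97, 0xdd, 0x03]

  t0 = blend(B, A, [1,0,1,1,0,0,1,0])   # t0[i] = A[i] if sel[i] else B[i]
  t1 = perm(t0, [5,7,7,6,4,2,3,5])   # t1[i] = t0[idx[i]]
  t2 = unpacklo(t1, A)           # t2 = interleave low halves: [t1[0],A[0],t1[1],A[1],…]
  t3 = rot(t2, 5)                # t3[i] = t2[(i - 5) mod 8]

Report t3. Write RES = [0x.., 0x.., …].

RES = [0x26, 0x03, 0x68, 0xb4, 0x78, 0x97, 0x56, 0x03]

→ t0 |56|84|68|78|c1|97|b4|03|
→ t1 |97|03|03|b4|c1|68|78|97|
→ t2 |97|56|03|26|03|68|b4|78|
→ t3 |26|03|68|b4|78|97|56|03|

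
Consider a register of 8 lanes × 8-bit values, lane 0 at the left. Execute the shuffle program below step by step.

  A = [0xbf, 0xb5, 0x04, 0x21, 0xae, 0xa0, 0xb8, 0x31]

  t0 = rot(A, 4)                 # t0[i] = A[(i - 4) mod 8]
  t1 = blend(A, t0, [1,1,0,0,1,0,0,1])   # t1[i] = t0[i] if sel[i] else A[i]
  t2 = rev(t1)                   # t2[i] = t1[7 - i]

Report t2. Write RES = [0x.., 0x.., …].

→ t0 |ae|a0|b8|31|bf|b5|04|21|
→ t1 |ae|a0|04|21|bf|a0|b8|21|
→ t2 |21|b8|a0|bf|21|04|a0|ae|

RES = [0x21, 0xb8, 0xa0, 0xbf, 0x21, 0x04, 0xa0, 0xae]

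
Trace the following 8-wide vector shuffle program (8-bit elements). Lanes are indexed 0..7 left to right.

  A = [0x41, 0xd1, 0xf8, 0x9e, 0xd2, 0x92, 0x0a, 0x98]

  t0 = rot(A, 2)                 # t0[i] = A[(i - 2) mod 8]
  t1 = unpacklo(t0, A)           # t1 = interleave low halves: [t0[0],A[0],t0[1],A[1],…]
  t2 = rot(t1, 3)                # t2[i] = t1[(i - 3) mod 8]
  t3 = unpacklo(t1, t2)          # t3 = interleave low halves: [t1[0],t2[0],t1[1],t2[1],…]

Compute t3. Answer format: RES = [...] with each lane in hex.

RES = [0x0a, 0xf8, 0x41, 0xd1, 0x98, 0x9e, 0xd1, 0x0a]

t0 = [0x0a, 0x98, 0x41, 0xd1, 0xf8, 0x9e, 0xd2, 0x92]
t1 = [0x0a, 0x41, 0x98, 0xd1, 0x41, 0xf8, 0xd1, 0x9e]
t2 = [0xf8, 0xd1, 0x9e, 0x0a, 0x41, 0x98, 0xd1, 0x41]
t3 = [0x0a, 0xf8, 0x41, 0xd1, 0x98, 0x9e, 0xd1, 0x0a]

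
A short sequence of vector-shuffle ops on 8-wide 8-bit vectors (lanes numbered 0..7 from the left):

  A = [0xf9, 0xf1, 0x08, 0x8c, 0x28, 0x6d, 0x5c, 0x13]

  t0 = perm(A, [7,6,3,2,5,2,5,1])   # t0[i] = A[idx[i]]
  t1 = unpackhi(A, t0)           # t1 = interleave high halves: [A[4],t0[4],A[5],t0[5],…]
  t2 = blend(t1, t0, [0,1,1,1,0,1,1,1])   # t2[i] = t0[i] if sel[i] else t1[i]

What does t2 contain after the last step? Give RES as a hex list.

RES = [0x28, 0x5c, 0x8c, 0x08, 0x5c, 0x08, 0x6d, 0xf1]

→ t0 |13|5c|8c|08|6d|08|6d|f1|
→ t1 |28|6d|6d|08|5c|6d|13|f1|
→ t2 |28|5c|8c|08|5c|08|6d|f1|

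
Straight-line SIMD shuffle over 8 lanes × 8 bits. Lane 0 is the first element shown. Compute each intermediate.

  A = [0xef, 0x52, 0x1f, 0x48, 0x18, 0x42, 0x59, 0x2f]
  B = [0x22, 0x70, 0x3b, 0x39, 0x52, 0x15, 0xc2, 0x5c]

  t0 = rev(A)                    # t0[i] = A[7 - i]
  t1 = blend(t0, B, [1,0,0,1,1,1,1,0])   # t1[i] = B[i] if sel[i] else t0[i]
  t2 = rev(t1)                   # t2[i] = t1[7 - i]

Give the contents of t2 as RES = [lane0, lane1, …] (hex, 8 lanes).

RES = [0xef, 0xc2, 0x15, 0x52, 0x39, 0x42, 0x59, 0x22]

→ t0 |2f|59|42|18|48|1f|52|ef|
→ t1 |22|59|42|39|52|15|c2|ef|
→ t2 |ef|c2|15|52|39|42|59|22|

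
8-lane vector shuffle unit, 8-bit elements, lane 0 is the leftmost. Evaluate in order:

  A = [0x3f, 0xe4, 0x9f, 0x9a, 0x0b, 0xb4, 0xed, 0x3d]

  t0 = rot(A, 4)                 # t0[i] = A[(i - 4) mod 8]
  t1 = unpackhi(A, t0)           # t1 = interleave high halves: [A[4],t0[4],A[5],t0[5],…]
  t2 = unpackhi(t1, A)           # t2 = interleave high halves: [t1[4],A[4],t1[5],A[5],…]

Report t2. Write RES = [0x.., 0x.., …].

RES = [0xed, 0x0b, 0x9f, 0xb4, 0x3d, 0xed, 0x9a, 0x3d]

  t0: 0b b4 ed 3d 3f e4 9f 9a
  t1: 0b 3f b4 e4 ed 9f 3d 9a
  t2: ed 0b 9f b4 3d ed 9a 3d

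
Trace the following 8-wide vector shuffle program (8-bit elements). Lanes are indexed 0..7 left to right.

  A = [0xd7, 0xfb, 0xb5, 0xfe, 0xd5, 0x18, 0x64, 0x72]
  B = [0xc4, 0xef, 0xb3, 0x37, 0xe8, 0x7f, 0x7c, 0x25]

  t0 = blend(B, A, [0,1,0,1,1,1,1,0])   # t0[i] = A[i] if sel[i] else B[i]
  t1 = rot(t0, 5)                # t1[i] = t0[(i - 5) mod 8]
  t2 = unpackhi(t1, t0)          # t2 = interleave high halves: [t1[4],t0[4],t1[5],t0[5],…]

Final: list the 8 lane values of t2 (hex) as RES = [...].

RES = [0x25, 0xd5, 0xc4, 0x18, 0xfb, 0x64, 0xb3, 0x25]

→ t0 |c4|fb|b3|fe|d5|18|64|25|
→ t1 |fe|d5|18|64|25|c4|fb|b3|
→ t2 |25|d5|c4|18|fb|64|b3|25|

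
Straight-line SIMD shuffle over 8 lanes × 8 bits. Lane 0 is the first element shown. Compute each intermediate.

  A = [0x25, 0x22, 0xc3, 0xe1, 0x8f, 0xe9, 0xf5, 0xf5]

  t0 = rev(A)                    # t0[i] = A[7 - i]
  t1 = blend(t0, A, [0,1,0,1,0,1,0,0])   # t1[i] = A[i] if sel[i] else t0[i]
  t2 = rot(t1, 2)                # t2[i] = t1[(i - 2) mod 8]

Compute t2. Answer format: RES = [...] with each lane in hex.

  t0: f5 f5 e9 8f e1 c3 22 25
  t1: f5 22 e9 e1 e1 e9 22 25
  t2: 22 25 f5 22 e9 e1 e1 e9

RES = [ 0x22  0x25  0xf5  0x22  0xe9  0xe1  0xe1  0xe9 ]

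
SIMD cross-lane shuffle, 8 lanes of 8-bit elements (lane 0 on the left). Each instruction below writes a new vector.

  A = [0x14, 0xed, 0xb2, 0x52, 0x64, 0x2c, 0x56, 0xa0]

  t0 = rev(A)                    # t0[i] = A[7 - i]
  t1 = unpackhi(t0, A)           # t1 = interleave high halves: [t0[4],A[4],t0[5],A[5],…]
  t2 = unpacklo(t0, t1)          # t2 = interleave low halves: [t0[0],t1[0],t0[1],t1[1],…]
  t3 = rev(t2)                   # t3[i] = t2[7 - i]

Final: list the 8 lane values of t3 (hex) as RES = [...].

RES = [0x2c, 0x64, 0xb2, 0x2c, 0x64, 0x56, 0x52, 0xa0]

→ t0 |a0|56|2c|64|52|b2|ed|14|
→ t1 |52|64|b2|2c|ed|56|14|a0|
→ t2 |a0|52|56|64|2c|b2|64|2c|
→ t3 |2c|64|b2|2c|64|56|52|a0|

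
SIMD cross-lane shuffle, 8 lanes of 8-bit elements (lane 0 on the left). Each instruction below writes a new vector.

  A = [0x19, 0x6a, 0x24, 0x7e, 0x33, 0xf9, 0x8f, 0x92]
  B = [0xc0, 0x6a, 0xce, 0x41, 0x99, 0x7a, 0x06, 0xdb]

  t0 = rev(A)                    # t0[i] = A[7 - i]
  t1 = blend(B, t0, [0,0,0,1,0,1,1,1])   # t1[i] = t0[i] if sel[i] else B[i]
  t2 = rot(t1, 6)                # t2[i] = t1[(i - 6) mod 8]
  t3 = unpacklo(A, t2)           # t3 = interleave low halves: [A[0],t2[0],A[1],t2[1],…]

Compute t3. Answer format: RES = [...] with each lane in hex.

  t0: 92 8f f9 33 7e 24 6a 19
  t1: c0 6a ce 33 99 24 6a 19
  t2: ce 33 99 24 6a 19 c0 6a
  t3: 19 ce 6a 33 24 99 7e 24

RES = [ 0x19  0xce  0x6a  0x33  0x24  0x99  0x7e  0x24 ]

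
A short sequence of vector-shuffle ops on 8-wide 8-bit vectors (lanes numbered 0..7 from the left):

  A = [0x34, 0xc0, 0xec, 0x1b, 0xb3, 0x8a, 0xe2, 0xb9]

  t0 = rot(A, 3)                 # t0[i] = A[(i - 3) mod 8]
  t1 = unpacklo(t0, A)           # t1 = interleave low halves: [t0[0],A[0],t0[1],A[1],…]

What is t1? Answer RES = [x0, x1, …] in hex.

RES = [ 0x8a  0x34  0xe2  0xc0  0xb9  0xec  0x34  0x1b ]

t0 = [0x8a, 0xe2, 0xb9, 0x34, 0xc0, 0xec, 0x1b, 0xb3]
t1 = [0x8a, 0x34, 0xe2, 0xc0, 0xb9, 0xec, 0x34, 0x1b]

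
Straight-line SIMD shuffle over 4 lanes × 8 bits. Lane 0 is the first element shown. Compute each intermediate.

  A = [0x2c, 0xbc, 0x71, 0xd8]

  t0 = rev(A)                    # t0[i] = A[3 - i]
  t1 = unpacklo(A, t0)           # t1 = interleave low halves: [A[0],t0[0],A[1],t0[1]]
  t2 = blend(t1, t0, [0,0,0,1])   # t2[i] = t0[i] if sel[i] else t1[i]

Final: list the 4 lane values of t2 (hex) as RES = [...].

RES = [ 0x2c  0xd8  0xbc  0x2c ]

  t0: d8 71 bc 2c
  t1: 2c d8 bc 71
  t2: 2c d8 bc 2c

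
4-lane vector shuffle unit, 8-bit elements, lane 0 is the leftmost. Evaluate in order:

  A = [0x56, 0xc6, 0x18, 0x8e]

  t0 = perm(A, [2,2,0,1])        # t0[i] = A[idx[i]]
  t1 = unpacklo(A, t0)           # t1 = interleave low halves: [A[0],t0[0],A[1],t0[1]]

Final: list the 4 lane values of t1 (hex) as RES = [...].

RES = [ 0x56  0x18  0xc6  0x18 ]

  t0: 18 18 56 c6
  t1: 56 18 c6 18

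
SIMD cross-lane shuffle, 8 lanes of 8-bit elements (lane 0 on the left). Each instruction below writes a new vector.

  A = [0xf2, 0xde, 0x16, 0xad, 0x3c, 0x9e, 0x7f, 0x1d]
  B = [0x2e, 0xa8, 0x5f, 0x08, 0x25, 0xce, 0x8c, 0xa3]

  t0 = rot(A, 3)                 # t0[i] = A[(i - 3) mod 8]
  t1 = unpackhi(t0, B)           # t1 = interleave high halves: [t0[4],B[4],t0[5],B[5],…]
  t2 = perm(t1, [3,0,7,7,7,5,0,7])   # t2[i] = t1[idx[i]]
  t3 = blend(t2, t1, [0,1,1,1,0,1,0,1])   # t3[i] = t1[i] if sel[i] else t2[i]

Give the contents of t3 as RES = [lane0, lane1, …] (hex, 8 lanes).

  t0: 9e 7f 1d f2 de 16 ad 3c
  t1: de 25 16 ce ad 8c 3c a3
  t2: ce de a3 a3 a3 8c de a3
  t3: ce 25 16 ce a3 8c de a3

RES = [0xce, 0x25, 0x16, 0xce, 0xa3, 0x8c, 0xde, 0xa3]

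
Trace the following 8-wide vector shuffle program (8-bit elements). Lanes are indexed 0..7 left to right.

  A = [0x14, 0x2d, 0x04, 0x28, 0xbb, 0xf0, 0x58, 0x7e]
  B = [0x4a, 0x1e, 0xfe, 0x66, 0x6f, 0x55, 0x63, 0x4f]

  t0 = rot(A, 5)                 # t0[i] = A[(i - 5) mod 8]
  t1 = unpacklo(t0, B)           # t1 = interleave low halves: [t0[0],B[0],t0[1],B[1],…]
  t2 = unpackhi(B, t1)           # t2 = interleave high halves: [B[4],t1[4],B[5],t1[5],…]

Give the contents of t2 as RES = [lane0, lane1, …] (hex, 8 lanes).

RES = [0x6f, 0xf0, 0x55, 0xfe, 0x63, 0x58, 0x4f, 0x66]

→ t0 |28|bb|f0|58|7e|14|2d|04|
→ t1 |28|4a|bb|1e|f0|fe|58|66|
→ t2 |6f|f0|55|fe|63|58|4f|66|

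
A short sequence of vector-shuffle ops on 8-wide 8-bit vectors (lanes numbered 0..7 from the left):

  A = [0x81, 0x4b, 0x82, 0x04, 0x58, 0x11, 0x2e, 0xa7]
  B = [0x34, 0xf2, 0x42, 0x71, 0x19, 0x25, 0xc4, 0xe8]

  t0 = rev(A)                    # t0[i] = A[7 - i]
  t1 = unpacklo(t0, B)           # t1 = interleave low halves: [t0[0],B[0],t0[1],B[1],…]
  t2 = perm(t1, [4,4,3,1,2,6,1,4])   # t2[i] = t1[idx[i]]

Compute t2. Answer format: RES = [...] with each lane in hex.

RES = [0x11, 0x11, 0xf2, 0x34, 0x2e, 0x58, 0x34, 0x11]

→ t0 |a7|2e|11|58|04|82|4b|81|
→ t1 |a7|34|2e|f2|11|42|58|71|
→ t2 |11|11|f2|34|2e|58|34|11|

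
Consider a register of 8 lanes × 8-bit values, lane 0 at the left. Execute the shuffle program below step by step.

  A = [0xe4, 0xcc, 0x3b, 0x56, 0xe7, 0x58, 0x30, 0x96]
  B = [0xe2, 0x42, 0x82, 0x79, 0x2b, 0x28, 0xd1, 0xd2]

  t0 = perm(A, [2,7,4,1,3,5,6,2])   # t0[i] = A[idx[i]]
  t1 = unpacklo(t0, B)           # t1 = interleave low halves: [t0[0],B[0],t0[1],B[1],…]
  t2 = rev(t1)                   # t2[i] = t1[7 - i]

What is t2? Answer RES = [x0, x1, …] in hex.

RES = [0x79, 0xcc, 0x82, 0xe7, 0x42, 0x96, 0xe2, 0x3b]

→ t0 |3b|96|e7|cc|56|58|30|3b|
→ t1 |3b|e2|96|42|e7|82|cc|79|
→ t2 |79|cc|82|e7|42|96|e2|3b|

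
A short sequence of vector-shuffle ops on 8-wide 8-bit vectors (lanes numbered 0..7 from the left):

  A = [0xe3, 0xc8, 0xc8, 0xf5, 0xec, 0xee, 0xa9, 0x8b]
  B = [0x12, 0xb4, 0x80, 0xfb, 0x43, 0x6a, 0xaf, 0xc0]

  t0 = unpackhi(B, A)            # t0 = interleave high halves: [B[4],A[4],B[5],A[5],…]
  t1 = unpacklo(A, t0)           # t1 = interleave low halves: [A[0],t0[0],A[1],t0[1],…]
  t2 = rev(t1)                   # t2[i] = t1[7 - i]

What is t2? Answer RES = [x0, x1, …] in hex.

t0 = [0x43, 0xec, 0x6a, 0xee, 0xaf, 0xa9, 0xc0, 0x8b]
t1 = [0xe3, 0x43, 0xc8, 0xec, 0xc8, 0x6a, 0xf5, 0xee]
t2 = [0xee, 0xf5, 0x6a, 0xc8, 0xec, 0xc8, 0x43, 0xe3]

RES = [0xee, 0xf5, 0x6a, 0xc8, 0xec, 0xc8, 0x43, 0xe3]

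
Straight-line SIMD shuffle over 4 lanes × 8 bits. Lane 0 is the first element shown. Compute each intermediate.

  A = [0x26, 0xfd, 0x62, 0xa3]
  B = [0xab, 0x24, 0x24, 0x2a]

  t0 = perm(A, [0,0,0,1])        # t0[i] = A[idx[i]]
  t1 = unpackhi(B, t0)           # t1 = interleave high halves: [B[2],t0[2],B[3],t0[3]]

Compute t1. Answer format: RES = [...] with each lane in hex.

→ t0 |26|26|26|fd|
→ t1 |24|26|2a|fd|

RES = [ 0x24  0x26  0x2a  0xfd ]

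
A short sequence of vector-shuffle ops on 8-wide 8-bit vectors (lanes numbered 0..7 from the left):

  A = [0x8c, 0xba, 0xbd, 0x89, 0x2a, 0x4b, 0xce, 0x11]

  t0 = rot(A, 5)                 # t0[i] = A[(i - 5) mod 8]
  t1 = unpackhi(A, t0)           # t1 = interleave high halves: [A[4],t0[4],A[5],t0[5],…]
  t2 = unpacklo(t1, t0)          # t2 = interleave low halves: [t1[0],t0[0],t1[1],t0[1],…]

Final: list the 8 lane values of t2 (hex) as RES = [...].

RES = [ 0x2a  0x89  0x11  0x2a  0x4b  0x4b  0x8c  0xce ]

→ t0 |89|2a|4b|ce|11|8c|ba|bd|
→ t1 |2a|11|4b|8c|ce|ba|11|bd|
→ t2 |2a|89|11|2a|4b|4b|8c|ce|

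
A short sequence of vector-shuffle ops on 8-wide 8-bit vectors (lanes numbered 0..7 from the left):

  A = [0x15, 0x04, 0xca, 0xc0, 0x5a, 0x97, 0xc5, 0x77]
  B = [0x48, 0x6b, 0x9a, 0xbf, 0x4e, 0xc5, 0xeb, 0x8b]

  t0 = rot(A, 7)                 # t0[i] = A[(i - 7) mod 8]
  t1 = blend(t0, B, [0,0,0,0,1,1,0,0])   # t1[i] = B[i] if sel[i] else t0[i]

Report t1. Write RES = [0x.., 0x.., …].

RES = [0x04, 0xca, 0xc0, 0x5a, 0x4e, 0xc5, 0x77, 0x15]

  t0: 04 ca c0 5a 97 c5 77 15
  t1: 04 ca c0 5a 4e c5 77 15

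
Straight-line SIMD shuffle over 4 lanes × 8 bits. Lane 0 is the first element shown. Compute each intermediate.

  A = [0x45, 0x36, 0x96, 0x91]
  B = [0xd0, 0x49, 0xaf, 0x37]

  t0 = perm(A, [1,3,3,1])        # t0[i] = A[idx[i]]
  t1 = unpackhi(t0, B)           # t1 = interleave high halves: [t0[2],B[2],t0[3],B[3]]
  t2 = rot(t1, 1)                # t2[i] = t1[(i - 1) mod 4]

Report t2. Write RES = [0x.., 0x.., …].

→ t0 |36|91|91|36|
→ t1 |91|af|36|37|
→ t2 |37|91|af|36|

RES = [ 0x37  0x91  0xaf  0x36 ]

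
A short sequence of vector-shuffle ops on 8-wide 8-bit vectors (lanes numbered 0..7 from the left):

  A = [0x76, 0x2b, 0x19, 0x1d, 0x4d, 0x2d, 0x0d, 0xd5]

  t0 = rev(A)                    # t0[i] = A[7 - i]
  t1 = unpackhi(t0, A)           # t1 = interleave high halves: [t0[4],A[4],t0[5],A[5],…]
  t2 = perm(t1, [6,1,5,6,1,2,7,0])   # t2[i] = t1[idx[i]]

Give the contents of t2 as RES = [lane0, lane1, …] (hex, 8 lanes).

t0 = [0xd5, 0x0d, 0x2d, 0x4d, 0x1d, 0x19, 0x2b, 0x76]
t1 = [0x1d, 0x4d, 0x19, 0x2d, 0x2b, 0x0d, 0x76, 0xd5]
t2 = [0x76, 0x4d, 0x0d, 0x76, 0x4d, 0x19, 0xd5, 0x1d]

RES = [ 0x76  0x4d  0x0d  0x76  0x4d  0x19  0xd5  0x1d ]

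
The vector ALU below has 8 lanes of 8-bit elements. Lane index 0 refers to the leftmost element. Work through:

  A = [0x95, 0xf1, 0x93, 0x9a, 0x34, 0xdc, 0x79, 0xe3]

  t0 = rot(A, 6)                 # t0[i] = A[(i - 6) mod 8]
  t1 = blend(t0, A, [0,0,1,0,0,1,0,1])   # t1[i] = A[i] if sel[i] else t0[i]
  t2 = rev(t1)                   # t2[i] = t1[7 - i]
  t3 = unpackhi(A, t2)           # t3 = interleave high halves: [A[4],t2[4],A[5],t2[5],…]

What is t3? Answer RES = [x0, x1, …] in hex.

RES = [0x34, 0xdc, 0xdc, 0x93, 0x79, 0x9a, 0xe3, 0x93]

→ t0 |93|9a|34|dc|79|e3|95|f1|
→ t1 |93|9a|93|dc|79|dc|95|e3|
→ t2 |e3|95|dc|79|dc|93|9a|93|
→ t3 |34|dc|dc|93|79|9a|e3|93|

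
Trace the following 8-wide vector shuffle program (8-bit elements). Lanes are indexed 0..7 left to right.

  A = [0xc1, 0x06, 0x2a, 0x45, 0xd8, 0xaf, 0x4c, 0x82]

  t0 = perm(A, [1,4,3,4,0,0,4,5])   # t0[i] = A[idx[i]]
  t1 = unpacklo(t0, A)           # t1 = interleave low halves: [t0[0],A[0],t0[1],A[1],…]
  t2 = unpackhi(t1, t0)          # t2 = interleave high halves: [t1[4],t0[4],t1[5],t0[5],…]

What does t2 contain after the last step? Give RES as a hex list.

RES = [ 0x45  0xc1  0x2a  0xc1  0xd8  0xd8  0x45  0xaf ]

t0 = [0x06, 0xd8, 0x45, 0xd8, 0xc1, 0xc1, 0xd8, 0xaf]
t1 = [0x06, 0xc1, 0xd8, 0x06, 0x45, 0x2a, 0xd8, 0x45]
t2 = [0x45, 0xc1, 0x2a, 0xc1, 0xd8, 0xd8, 0x45, 0xaf]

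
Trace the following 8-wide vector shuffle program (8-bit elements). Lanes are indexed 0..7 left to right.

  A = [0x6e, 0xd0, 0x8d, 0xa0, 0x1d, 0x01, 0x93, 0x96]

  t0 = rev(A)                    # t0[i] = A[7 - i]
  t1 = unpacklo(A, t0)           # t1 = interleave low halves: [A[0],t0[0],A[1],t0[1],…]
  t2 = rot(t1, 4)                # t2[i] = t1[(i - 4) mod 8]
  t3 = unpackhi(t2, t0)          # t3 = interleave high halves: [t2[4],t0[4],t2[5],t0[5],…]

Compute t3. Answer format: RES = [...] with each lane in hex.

t0 = [0x96, 0x93, 0x01, 0x1d, 0xa0, 0x8d, 0xd0, 0x6e]
t1 = [0x6e, 0x96, 0xd0, 0x93, 0x8d, 0x01, 0xa0, 0x1d]
t2 = [0x8d, 0x01, 0xa0, 0x1d, 0x6e, 0x96, 0xd0, 0x93]
t3 = [0x6e, 0xa0, 0x96, 0x8d, 0xd0, 0xd0, 0x93, 0x6e]

RES = [0x6e, 0xa0, 0x96, 0x8d, 0xd0, 0xd0, 0x93, 0x6e]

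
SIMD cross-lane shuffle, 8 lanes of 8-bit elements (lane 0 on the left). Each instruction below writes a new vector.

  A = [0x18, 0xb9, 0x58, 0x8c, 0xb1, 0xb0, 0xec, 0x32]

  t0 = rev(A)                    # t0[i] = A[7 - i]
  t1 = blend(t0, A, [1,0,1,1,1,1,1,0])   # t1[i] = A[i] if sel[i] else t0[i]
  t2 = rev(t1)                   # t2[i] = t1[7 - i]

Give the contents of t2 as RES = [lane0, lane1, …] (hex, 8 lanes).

RES = [ 0x18  0xec  0xb0  0xb1  0x8c  0x58  0xec  0x18 ]

  t0: 32 ec b0 b1 8c 58 b9 18
  t1: 18 ec 58 8c b1 b0 ec 18
  t2: 18 ec b0 b1 8c 58 ec 18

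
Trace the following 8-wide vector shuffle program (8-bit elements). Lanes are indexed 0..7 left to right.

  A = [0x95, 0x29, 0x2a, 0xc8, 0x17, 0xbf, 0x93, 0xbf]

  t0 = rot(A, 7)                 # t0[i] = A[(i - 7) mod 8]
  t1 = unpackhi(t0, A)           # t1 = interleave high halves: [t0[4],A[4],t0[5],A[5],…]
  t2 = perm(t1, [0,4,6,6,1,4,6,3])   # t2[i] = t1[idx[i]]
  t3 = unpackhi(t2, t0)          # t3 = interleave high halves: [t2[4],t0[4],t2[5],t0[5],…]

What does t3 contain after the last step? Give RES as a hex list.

RES = [0x17, 0xbf, 0xbf, 0x93, 0x95, 0xbf, 0xbf, 0x95]

t0 = [0x29, 0x2a, 0xc8, 0x17, 0xbf, 0x93, 0xbf, 0x95]
t1 = [0xbf, 0x17, 0x93, 0xbf, 0xbf, 0x93, 0x95, 0xbf]
t2 = [0xbf, 0xbf, 0x95, 0x95, 0x17, 0xbf, 0x95, 0xbf]
t3 = [0x17, 0xbf, 0xbf, 0x93, 0x95, 0xbf, 0xbf, 0x95]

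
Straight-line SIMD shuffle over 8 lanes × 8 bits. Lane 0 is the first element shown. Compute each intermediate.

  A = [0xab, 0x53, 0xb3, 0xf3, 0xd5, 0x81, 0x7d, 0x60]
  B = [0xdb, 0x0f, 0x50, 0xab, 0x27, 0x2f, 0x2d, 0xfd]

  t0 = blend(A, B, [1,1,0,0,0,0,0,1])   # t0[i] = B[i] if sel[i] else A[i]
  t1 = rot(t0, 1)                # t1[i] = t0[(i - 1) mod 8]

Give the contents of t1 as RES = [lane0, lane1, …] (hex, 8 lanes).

RES = [ 0xfd  0xdb  0x0f  0xb3  0xf3  0xd5  0x81  0x7d ]

→ t0 |db|0f|b3|f3|d5|81|7d|fd|
→ t1 |fd|db|0f|b3|f3|d5|81|7d|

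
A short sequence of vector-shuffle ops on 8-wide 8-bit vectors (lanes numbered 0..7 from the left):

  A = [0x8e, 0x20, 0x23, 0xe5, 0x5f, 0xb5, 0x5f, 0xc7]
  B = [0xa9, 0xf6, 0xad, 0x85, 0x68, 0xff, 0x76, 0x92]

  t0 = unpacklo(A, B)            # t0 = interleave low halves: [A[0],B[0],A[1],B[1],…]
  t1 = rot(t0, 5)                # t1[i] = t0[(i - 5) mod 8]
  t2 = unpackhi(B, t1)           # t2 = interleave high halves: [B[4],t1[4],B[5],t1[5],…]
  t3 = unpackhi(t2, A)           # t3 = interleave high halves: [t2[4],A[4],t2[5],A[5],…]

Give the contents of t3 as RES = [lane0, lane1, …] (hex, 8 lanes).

RES = [0x76, 0x5f, 0xa9, 0xb5, 0x92, 0x5f, 0x20, 0xc7]

→ t0 |8e|a9|20|f6|23|ad|e5|85|
→ t1 |f6|23|ad|e5|85|8e|a9|20|
→ t2 |68|85|ff|8e|76|a9|92|20|
→ t3 |76|5f|a9|b5|92|5f|20|c7|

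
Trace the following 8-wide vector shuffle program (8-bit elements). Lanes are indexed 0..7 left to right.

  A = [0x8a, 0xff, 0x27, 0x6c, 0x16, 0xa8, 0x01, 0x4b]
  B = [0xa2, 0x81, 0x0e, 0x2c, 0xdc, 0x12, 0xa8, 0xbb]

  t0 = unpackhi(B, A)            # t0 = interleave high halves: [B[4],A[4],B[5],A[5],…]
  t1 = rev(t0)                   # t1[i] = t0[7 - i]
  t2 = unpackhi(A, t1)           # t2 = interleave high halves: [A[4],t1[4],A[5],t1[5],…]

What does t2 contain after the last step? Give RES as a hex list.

→ t0 |dc|16|12|a8|a8|01|bb|4b|
→ t1 |4b|bb|01|a8|a8|12|16|dc|
→ t2 |16|a8|a8|12|01|16|4b|dc|

RES = [ 0x16  0xa8  0xa8  0x12  0x01  0x16  0x4b  0xdc ]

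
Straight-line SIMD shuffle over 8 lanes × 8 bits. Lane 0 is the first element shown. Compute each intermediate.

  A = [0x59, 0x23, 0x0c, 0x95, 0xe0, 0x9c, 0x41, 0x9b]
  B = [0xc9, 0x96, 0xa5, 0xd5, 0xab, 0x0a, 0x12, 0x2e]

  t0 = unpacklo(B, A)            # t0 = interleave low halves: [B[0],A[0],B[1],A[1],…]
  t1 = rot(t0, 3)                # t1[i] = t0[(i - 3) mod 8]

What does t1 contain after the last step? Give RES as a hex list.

→ t0 |c9|59|96|23|a5|0c|d5|95|
→ t1 |0c|d5|95|c9|59|96|23|a5|

RES = [0x0c, 0xd5, 0x95, 0xc9, 0x59, 0x96, 0x23, 0xa5]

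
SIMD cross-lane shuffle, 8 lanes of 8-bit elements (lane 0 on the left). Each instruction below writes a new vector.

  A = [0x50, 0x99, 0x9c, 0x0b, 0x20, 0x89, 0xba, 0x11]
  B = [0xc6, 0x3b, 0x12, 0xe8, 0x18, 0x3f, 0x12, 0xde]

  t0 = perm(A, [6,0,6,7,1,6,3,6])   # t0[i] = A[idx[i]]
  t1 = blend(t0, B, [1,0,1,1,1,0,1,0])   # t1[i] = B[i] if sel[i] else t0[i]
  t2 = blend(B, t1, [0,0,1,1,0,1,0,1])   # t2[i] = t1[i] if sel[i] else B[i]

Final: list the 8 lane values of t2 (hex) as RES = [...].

  t0: ba 50 ba 11 99 ba 0b ba
  t1: c6 50 12 e8 18 ba 12 ba
  t2: c6 3b 12 e8 18 ba 12 ba

RES = [ 0xc6  0x3b  0x12  0xe8  0x18  0xba  0x12  0xba ]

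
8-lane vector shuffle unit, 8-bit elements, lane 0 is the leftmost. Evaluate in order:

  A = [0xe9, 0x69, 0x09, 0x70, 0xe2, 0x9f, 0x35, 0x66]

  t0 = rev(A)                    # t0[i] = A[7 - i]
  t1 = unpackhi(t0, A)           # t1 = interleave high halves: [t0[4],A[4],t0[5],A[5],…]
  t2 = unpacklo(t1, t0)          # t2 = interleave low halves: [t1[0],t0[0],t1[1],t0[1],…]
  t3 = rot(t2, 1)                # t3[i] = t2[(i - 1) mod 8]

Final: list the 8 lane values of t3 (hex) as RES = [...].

RES = [ 0xe2  0x70  0x66  0xe2  0x35  0x09  0x9f  0x9f ]

  t0: 66 35 9f e2 70 09 69 e9
  t1: 70 e2 09 9f 69 35 e9 66
  t2: 70 66 e2 35 09 9f 9f e2
  t3: e2 70 66 e2 35 09 9f 9f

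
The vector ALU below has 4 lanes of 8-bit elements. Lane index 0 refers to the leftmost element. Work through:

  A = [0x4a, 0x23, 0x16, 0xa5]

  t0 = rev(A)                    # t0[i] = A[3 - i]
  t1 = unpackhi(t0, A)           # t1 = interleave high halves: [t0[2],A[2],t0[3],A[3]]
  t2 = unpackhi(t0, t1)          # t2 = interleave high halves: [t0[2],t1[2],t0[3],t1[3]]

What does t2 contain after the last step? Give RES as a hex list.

→ t0 |a5|16|23|4a|
→ t1 |23|16|4a|a5|
→ t2 |23|4a|4a|a5|

RES = [0x23, 0x4a, 0x4a, 0xa5]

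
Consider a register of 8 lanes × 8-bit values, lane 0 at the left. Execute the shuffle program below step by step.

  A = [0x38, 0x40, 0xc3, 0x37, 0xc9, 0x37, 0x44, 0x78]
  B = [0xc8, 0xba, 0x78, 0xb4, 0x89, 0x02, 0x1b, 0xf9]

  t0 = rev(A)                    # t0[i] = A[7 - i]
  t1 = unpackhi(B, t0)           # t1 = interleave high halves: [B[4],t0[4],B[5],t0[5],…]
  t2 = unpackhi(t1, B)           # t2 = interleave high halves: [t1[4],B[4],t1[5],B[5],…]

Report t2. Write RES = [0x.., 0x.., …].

RES = [ 0x1b  0x89  0x40  0x02  0xf9  0x1b  0x38  0xf9 ]

  t0: 78 44 37 c9 37 c3 40 38
  t1: 89 37 02 c3 1b 40 f9 38
  t2: 1b 89 40 02 f9 1b 38 f9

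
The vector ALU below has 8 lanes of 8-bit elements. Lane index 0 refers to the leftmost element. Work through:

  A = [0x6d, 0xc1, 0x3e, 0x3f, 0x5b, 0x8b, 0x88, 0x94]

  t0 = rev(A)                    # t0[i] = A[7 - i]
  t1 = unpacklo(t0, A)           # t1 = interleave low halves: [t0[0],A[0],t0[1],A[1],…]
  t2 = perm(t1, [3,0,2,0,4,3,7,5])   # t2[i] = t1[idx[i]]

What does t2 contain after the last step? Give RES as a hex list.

RES = [ 0xc1  0x94  0x88  0x94  0x8b  0xc1  0x3f  0x3e ]

t0 = [0x94, 0x88, 0x8b, 0x5b, 0x3f, 0x3e, 0xc1, 0x6d]
t1 = [0x94, 0x6d, 0x88, 0xc1, 0x8b, 0x3e, 0x5b, 0x3f]
t2 = [0xc1, 0x94, 0x88, 0x94, 0x8b, 0xc1, 0x3f, 0x3e]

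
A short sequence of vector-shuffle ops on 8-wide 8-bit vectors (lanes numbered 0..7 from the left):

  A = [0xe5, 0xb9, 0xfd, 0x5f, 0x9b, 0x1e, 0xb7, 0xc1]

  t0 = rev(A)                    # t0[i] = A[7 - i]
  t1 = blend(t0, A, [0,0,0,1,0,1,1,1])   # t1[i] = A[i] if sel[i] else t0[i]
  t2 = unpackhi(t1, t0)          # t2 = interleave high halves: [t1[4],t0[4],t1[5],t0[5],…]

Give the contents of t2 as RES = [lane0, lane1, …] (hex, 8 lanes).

RES = [0x5f, 0x5f, 0x1e, 0xfd, 0xb7, 0xb9, 0xc1, 0xe5]

→ t0 |c1|b7|1e|9b|5f|fd|b9|e5|
→ t1 |c1|b7|1e|5f|5f|1e|b7|c1|
→ t2 |5f|5f|1e|fd|b7|b9|c1|e5|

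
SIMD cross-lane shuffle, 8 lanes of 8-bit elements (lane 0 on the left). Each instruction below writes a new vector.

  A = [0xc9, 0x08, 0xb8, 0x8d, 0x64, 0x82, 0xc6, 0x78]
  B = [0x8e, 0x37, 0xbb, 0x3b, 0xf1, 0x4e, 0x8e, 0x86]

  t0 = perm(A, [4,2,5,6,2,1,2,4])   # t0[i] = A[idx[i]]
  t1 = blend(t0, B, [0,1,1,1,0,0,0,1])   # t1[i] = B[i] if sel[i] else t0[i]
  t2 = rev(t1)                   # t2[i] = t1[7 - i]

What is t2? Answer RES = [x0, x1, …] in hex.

  t0: 64 b8 82 c6 b8 08 b8 64
  t1: 64 37 bb 3b b8 08 b8 86
  t2: 86 b8 08 b8 3b bb 37 64

RES = [0x86, 0xb8, 0x08, 0xb8, 0x3b, 0xbb, 0x37, 0x64]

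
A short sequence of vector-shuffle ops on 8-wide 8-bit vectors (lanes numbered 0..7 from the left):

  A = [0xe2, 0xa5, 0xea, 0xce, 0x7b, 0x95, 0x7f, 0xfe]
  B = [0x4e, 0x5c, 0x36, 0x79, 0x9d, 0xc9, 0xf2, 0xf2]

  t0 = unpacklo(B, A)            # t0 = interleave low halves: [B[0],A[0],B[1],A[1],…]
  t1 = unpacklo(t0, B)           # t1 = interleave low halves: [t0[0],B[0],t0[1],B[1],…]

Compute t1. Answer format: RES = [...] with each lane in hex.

→ t0 |4e|e2|5c|a5|36|ea|79|ce|
→ t1 |4e|4e|e2|5c|5c|36|a5|79|

RES = [ 0x4e  0x4e  0xe2  0x5c  0x5c  0x36  0xa5  0x79 ]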